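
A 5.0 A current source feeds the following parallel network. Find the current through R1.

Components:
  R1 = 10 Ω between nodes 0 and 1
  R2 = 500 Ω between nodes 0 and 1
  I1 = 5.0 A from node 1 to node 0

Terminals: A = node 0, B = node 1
All resistors sit directly between nodes 0 and 1, so they are in parallel and share one voltage V; the full source current 5 A splits among them.
1/R_par = 1/10 + 1/500 = 0.102 S  =>  R_par = 9.804 Ω
V = I × R_par = 5 × 9.804 = 49.02 V
I_R1 = V/R1 = 49.02/10 = 4.902 A

Final answer: 4.902 A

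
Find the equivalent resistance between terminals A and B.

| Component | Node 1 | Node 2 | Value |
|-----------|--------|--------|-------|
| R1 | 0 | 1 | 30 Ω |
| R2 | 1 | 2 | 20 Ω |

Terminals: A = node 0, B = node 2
Reduce the network between node 0 (A) and node 2 (B) by series/parallel combination:
  Rs1 = R1 + R2 (series, joined only at node 1) = 30 + 20 = 50 Ω
R_eq = 50 Ω

Final answer: 50 Ω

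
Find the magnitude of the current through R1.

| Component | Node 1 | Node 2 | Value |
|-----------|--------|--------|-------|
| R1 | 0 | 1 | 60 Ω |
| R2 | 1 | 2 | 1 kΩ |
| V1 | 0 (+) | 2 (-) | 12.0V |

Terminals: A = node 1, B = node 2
Nodal analysis, taking node 2 as the 0 V reference.
Source V1 fixes V_0 = 12 V.
KCL at each unknown node (sum of currents leaving = 0; resistances in Ω):
  Node 1: (V_1 - 12)/60 + (V_1 - 0)/1000 = 0
Collecting terms: 0.01767 × V_1 = 0.2  =>  V_1 = 11.32 V
I_R1 = (V_0 - V_1)/R1 = (12 - 11.32)/60 = 0.01132 A
|I_R1| = 0.01132 A

Final answer: |I_R1| = 0.01132 A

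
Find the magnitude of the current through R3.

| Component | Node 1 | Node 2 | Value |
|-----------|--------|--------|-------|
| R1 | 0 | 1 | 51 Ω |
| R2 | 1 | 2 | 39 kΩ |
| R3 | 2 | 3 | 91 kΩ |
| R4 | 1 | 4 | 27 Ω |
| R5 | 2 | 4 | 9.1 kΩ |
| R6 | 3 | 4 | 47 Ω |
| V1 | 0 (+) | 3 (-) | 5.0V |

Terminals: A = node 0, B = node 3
Nodal analysis, taking node 3 as the 0 V reference.
Source V1 fixes V_0 = 5 V.
KCL at each unknown node (sum of currents leaving = 0; resistances in Ω):
  Node 1: (V_1 - 5)/51 + (V_1 - V_2)/39000 + (V_1 - V_4)/27 = 0
  Node 2: (V_2 - V_1)/39000 + (V_2 - 0)/91000 + (V_2 - V_4)/9100 = 0
  Node 4: (V_4 - V_1)/27 + (V_4 - V_2)/9100 + (V_4 - 0)/47 = 0
Collecting terms (coefficients in siemens):
  0.05667·V_1 - 0.00002564·V_2 - 0.03704·V_4 = 0.09804
  0.0001465·V_2 - 0.00002564·V_1 - 0.0001099·V_4 = 0
  0.05842·V_4 - 0.03704·V_1 - 0.0001099·V_2 = 0
Solving these 3 simultaneous equations (Gaussian elimination) gives:
  V_1 = 2.959 V, V_2 = 1.928 V, V_4 = 1.88 V
I_R3 = (V_2 - V_3)/R3 = (1.928 - 0)/91000 = 0.00002118 A
|I_R3| = 0.00002118 A

Final answer: |I_R3| = 2.118e-05 A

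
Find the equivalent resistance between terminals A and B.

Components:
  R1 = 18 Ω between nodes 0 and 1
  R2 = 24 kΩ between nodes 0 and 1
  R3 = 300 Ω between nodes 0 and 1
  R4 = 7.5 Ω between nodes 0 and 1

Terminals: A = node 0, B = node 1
Reduce the network between node 0 (A) and node 1 (B) by series/parallel combination:
  Rp1 = R1 ‖ R2 ‖ R3 ‖ R4 (parallel, all between nodes 0 and 1) = 1/(1/18 + 1/24000 + 1/300 + 1/7.5) = 5.201 Ω
R_eq = 5.201 Ω

Final answer: 5.201 Ω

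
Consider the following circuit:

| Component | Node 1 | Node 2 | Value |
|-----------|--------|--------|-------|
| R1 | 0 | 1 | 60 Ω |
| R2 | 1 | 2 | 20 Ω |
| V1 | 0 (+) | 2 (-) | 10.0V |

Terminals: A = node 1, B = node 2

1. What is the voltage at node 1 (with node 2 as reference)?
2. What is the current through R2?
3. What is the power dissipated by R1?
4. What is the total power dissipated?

Nodal analysis, taking node 2 as the 0 V reference.
Source V1 fixes V_0 = 10 V.
KCL at each unknown node (sum of currents leaving = 0; resistances in Ω):
  Node 1: (V_1 - 10)/60 + (V_1 - 0)/20 = 0
Collecting terms: 0.06667 × V_1 = 0.1667  =>  V_1 = 2.5 V
Part 1:
  Read off the nodal solution: V_1 = 2.5 V
Part 2:
  I_R2 = (V_1 - V_2)/R2 = (2.5 - 0)/20 = 0.125 A
  Magnitude: I_R2 = 0.125 A
Part 3:
  I_R1 = (V_0 - V_1)/R1 = (10 - 2.5)/60 = 0.125 A
  P_R1 = I_R1² × R1 = (0.125)² × 60 = 0.9375 W
Part 4:
  Power in each resistor, P = (ΔV)²/R:
    P_R1 = (10 - 2.5)²/60 = 0.9375 W
    P_R2 = (2.5 - 0)²/20 = 0.3125 W
  P_total = P_R1 + P_R2 = 1.25 W

Final answers:
1. V_1 = 2.5 V
2. I_R2 = 0.125 A
3. P_R1 = 0.9375 W
4. P_total = 1.25 W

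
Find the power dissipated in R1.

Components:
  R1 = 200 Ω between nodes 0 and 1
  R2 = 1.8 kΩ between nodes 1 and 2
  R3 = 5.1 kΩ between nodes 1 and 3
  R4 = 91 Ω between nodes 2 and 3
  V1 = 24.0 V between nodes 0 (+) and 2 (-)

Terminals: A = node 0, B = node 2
Nodal analysis, taking node 2 as the 0 V reference.
Source V1 fixes V_0 = 24 V.
KCL at each unknown node (sum of currents leaving = 0; resistances in Ω):
  Node 1: (V_1 - 24)/200 + (V_1 - 0)/1800 + (V_1 - V_3)/5100 = 0
  Node 3: (V_3 - V_1)/5100 + (V_3 - 0)/91 = 0
Collecting terms (coefficients in siemens):
  0.005752·V_1 - 0.0001961·V_3 = 0.12
  0.01119·V_3 - 0.0001961·V_1 = 0
Determinant D = (0.005752)(0.01119) - (-0.0001961)(-0.0001961) = 0.00006429
V_1 = [(0.12)(0.01119) - (-0.0001961)(0)]/D = 20.88 V
V_3 = [(0.005752)(0) - (0.12)(-0.0001961)]/D = 0.366 V
I_R1 = (V_0 - V_1)/R1 = (24 - 20.88)/200 = 0.01562 A
P_R1 = I_R1² × R1 = (0.01562)² × 200 = 0.04879 W

Final answer: 0.04879 W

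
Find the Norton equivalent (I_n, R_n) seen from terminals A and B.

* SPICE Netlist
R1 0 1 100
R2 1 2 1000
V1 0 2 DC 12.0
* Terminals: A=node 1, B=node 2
Find the Thévenin equivalent first; then I_n = V_th/R_th and R_n = R_th.
Step 1 — V_th is the open-circuit voltage V_A - V_B (nothing connected across the terminals).
Nodal analysis, taking node 2 as the 0 V reference.
Source V1 fixes V_0 = 12 V.
KCL at each unknown node (sum of currents leaving = 0; resistances in Ω):
  Node 1: (V_1 - 12)/100 + (V_1 - 0)/1000 = 0
Collecting terms: 0.011 × V_1 = 0.12  =>  V_1 = 10.91 V
V_th = V_1 - V_2 = 10.91 - 0 = 10.91 V
Step 2 — R_th: zero the source — replace V1 by a short circuit (node 2 merges into node 0) — and find the resistance seen between A (node 1) and B (node 0).
Reduce the network between node 1 (A) and node 0 (B) by series/parallel combination:
  Rp1 = R1 ‖ R2 (parallel, both between nodes 0 and 1) = 1/(1/100 + 1/1000) = 90.91 Ω
R_th = 90.91 Ω
I_n = V_th/R_th = 10.91/90.91 = 0.12 A, and R_n = R_th = 90.91 Ω

Final answer: I_n = 0.12 A, R_n = 90.91 Ω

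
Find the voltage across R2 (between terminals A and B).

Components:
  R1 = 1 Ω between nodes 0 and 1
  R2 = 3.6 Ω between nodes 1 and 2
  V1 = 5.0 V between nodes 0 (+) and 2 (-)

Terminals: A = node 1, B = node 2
R1 and R2 are in series across V1 (node 0 → node 1 → node 2), and the output A–B is taken across R2, so this is a voltage divider.
Series current: I = V1/(R1 + R2) = 5/(1 + 3.6) = 5/4.6 = 1.087 A
V_R2 = I × R2 = V1 × R2/(R1 + R2) = 5 × 3.6/4.6 = 3.913 V

Final answer: 3.913 V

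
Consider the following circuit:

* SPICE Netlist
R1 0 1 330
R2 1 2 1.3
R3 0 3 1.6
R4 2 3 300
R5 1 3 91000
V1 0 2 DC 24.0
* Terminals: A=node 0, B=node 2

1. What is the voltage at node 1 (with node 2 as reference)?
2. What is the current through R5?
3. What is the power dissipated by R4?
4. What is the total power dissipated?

Nodal analysis, taking node 2 as the 0 V reference.
Source V1 fixes V_0 = 24 V.
KCL at each unknown node (sum of currents leaving = 0; resistances in Ω):
  Node 1: (V_1 - 24)/330 + (V_1 - 0)/1.3 + (V_1 - V_3)/91000 = 0
  Node 3: (V_3 - 24)/1.6 + (V_3 - 0)/300 + (V_3 - V_1)/91000 = 0
Collecting terms (coefficients in siemens):
  0.7723·V_1 - 0.00001099·V_3 = 0.07273
  0.6283·V_3 - 0.00001099·V_1 = 15
Determinant D = (0.7723)(0.6283) - (-0.00001099)(-0.00001099) = 0.4853
V_1 = [(0.07273)(0.6283) - (-0.00001099)(15)]/D = 0.09451 V
V_3 = [(0.7723)(15) - (0.07273)(-0.00001099)]/D = 23.87 V
Part 1:
  Read off the nodal solution: V_1 = 0.09451 V
Part 2:
  I_R5 = (V_1 - V_3)/R5 = (0.09451 - 23.87)/91000 = -0.0002613 A
  Magnitude: I_R5 = 0.0002613 A
Part 3:
  I_R4 = (V_2 - V_3)/R4 = (0 - 23.87)/300 = -0.07957 A
  P_R4 = I_R4² × R4 = (-0.07957)² × 300 = 1.9 W
Part 4:
  Power in each resistor, P = (ΔV)²/R:
    P_R1 = (24 - 0.09451)²/330 = 1.732 W
    P_R2 = (0.09451 - 0)²/1.3 = 0.006871 W
    P_R3 = (24 - 23.87)²/1.6 = 0.0102 W
    P_R4 = (0 - 23.87)²/300 = 1.9 W
    P_R5 = (0.09451 - 23.87)²/91000 = 0.006213 W
  P_total = P_R1 + P_R2 + P_R3 + P_R4 + P_R5 = 3.655 W

Final answers:
1. V_1 = 0.09451 V
2. I_R5 = 0.0002613 A
3. P_R4 = 1.9 W
4. P_total = 3.655 W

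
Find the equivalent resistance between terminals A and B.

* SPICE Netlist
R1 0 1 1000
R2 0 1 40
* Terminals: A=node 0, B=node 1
Reduce the network between node 0 (A) and node 1 (B) by series/parallel combination:
  Rp1 = R1 ‖ R2 (parallel, both between nodes 0 and 1) = 1/(1/1000 + 1/40) = 38.46 Ω
R_eq = 38.46 Ω

Final answer: 38.46 Ω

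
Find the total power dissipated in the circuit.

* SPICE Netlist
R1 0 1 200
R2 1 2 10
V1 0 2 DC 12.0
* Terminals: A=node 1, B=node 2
Nodal analysis, taking node 2 as the 0 V reference.
Source V1 fixes V_0 = 12 V.
KCL at each unknown node (sum of currents leaving = 0; resistances in Ω):
  Node 1: (V_1 - 12)/200 + (V_1 - 0)/10 = 0
Collecting terms: 0.105 × V_1 = 0.06  =>  V_1 = 0.5714 V
Power in each resistor, P = (ΔV)²/R:
  P_R1 = (12 - 0.5714)²/200 = 0.6531 W
  P_R2 = (0.5714 - 0)²/10 = 0.03265 W
P_total = P_R1 + P_R2 = 0.6857 W

Final answer: 0.6857 W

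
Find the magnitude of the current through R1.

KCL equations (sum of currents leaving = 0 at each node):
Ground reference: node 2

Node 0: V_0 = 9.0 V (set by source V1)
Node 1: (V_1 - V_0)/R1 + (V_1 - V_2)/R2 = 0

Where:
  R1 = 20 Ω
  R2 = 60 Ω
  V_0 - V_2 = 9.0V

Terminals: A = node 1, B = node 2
Nodal analysis, taking node 2 as the 0 V reference.
Source V1 fixes V_0 = 9 V.
KCL at each unknown node (sum of currents leaving = 0; resistances in Ω):
  Node 1: (V_1 - 9)/20 + (V_1 - 0)/60 = 0
Collecting terms: 0.06667 × V_1 = 0.45  =>  V_1 = 6.75 V
I_R1 = (V_0 - V_1)/R1 = (9 - 6.75)/20 = 0.1125 A
|I_R1| = 0.1125 A

Final answer: |I_R1| = 0.1125 A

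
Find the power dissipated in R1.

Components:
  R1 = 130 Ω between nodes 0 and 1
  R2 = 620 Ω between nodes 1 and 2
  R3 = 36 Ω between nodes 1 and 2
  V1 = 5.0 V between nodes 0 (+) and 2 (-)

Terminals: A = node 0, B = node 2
Nodal analysis, taking node 2 as the 0 V reference.
Source V1 fixes V_0 = 5 V.
KCL at each unknown node (sum of currents leaving = 0; resistances in Ω):
  Node 1: (V_1 - 5)/130 + (V_1 - 0)/620 + (V_1 - 0)/36 = 0
Collecting terms: 0.03708 × V_1 = 0.03846  =>  V_1 = 1.037 V
I_R1 = (V_0 - V_1)/R1 = (5 - 1.037)/130 = 0.03048 A
P_R1 = I_R1² × R1 = (0.03048)² × 130 = 0.1208 W

Final answer: 0.1208 W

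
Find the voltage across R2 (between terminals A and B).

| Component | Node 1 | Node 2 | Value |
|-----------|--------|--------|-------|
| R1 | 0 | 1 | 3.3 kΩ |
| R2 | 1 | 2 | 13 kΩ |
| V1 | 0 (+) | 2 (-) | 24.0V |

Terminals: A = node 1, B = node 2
R1 and R2 are in series across V1 (node 0 → node 1 → node 2), and the output A–B is taken across R2, so this is a voltage divider.
Series current: I = V1/(R1 + R2) = 24/(3300 + 13000) = 24/16300 = 0.001472 A
V_R2 = I × R2 = V1 × R2/(R1 + R2) = 24 × 13000/16300 = 19.14 V

Final answer: 19.14 V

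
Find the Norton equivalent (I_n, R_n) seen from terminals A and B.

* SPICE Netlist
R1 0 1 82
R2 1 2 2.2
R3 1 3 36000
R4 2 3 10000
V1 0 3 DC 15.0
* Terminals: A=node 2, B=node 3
Find the Thévenin equivalent first; then I_n = V_th/R_th and R_n = R_th.
Step 1 — V_th is the open-circuit voltage V_A - V_B (nothing connected across the terminals).
Nodal analysis, taking node 3 as the 0 V reference.
Source V1 fixes V_0 = 15 V.
KCL at each unknown node (sum of currents leaving = 0; resistances in Ω):
  Node 1: (V_1 - 15)/82 + (V_1 - V_2)/2.2 + (V_1 - 0)/36000 = 0
  Node 2: (V_2 - V_1)/2.2 + (V_2 - 0)/10000 = 0
Collecting terms (coefficients in siemens):
  0.4668·V_1 - 0.4545·V_2 = 0.1829
  0.4546·V_2 - 0.4545·V_1 = 0
Determinant D = (0.4668)(0.4546) - (-0.4545)(-0.4545) = 0.005603
V_1 = [(0.1829)(0.4546) - (-0.4545)(0)]/D = 14.84 V
V_2 = [(0.4668)(0) - (0.1829)(-0.4545)]/D = 14.84 V
V_th = V_2 - V_3 = 14.84 - 0 = 14.84 V
Step 2 — R_th: zero the source — replace V1 by a short circuit (node 3 merges into node 0) — and find the resistance seen between A (node 2) and B (node 0).
Reduce the network between node 2 (A) and node 0 (B) by series/parallel combination:
  Rp1 = R1 ‖ R3 (parallel, both between nodes 0 and 1) = 1/(1/82 + 1/36000) = 81.81 Ω
  Rs1 = R2 + Rp1 (series, joined only at node 1) = 2.2 + 81.81 = 84.01 Ω
  Rp2 = R4 ‖ Rs1 (parallel, both between nodes 0 and 2) = 1/(1/10000 + 1/84.01) = 83.31 Ω
R_th = 83.31 Ω
I_n = V_th/R_th = 14.84/83.31 = 0.1781 A, and R_n = R_th = 83.31 Ω

Final answer: I_n = 0.1781 A, R_n = 83.31 Ω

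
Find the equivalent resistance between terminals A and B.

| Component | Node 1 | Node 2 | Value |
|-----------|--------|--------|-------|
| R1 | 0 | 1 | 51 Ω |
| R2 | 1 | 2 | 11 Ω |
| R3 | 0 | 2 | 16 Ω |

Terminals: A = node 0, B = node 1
Reduce the network between node 0 (A) and node 1 (B) by series/parallel combination:
  Rs1 = R3 + R2 (series, joined only at node 2) = 16 + 11 = 27 Ω
  Rp1 = R1 ‖ Rs1 (parallel, both between nodes 0 and 1) = 1/(1/51 + 1/27) = 17.65 Ω
R_eq = 17.65 Ω

Final answer: 17.65 Ω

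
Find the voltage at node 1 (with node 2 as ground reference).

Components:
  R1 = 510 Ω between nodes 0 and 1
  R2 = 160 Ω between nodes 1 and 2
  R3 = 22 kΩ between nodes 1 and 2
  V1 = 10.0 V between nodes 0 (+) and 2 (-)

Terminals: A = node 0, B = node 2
Nodal analysis, taking node 2 as the 0 V reference.
Source V1 fixes V_0 = 10 V.
KCL at each unknown node (sum of currents leaving = 0; resistances in Ω):
  Node 1: (V_1 - 10)/510 + (V_1 - 0)/160 + (V_1 - 0)/22000 = 0
Collecting terms: 0.008256 × V_1 = 0.01961  =>  V_1 = 2.375 V
The requested potential is V_1 = 2.375 V.

Final answer: V_1 = 2.375 V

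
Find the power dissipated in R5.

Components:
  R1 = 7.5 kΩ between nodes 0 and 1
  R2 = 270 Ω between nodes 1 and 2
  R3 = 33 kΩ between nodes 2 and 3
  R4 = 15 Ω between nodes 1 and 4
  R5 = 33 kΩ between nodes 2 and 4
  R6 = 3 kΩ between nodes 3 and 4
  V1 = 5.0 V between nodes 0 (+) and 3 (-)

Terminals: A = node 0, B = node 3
Nodal analysis, taking node 3 as the 0 V reference.
Source V1 fixes V_0 = 5 V.
KCL at each unknown node (sum of currents leaving = 0; resistances in Ω):
  Node 1: (V_1 - 5)/7500 + (V_1 - V_2)/270 + (V_1 - V_4)/15 = 0
  Node 2: (V_2 - V_1)/270 + (V_2 - 0)/33000 + (V_2 - V_4)/33000 = 0
  Node 4: (V_4 - V_1)/15 + (V_4 - V_2)/33000 + (V_4 - 0)/3000 = 0
Collecting terms (coefficients in siemens):
  0.0705·V_1 - 0.003704·V_2 - 0.06667·V_4 = 0.0006667
  0.003764·V_2 - 0.003704·V_1 - 0.0000303·V_4 = 0
  0.06703·V_4 - 0.06667·V_1 - 0.0000303·V_2 = 0
Solving these 3 simultaneous equations (Gaussian elimination) gives:
  V_1 = 1.347 V, V_2 = 1.336 V, V_4 = 1.34 V
I_R5 = (V_2 - V_4)/R5 = (1.336 - 1.34)/33000 = -0.0000001271 A
P_R5 = I_R5² × R5 = (-0.0000001271)² × 33000 = 0.0000000005327 W

Final answer: 5.327e-10 W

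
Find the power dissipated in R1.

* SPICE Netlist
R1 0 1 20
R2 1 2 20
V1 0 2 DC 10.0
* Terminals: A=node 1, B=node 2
Nodal analysis, taking node 2 as the 0 V reference.
Source V1 fixes V_0 = 10 V.
KCL at each unknown node (sum of currents leaving = 0; resistances in Ω):
  Node 1: (V_1 - 10)/20 + (V_1 - 0)/20 = 0
Collecting terms: 0.1 × V_1 = 0.5  =>  V_1 = 5 V
I_R1 = (V_0 - V_1)/R1 = (10 - 5)/20 = 0.25 A
P_R1 = I_R1² × R1 = (0.25)² × 20 = 1.25 W

Final answer: 1.25 W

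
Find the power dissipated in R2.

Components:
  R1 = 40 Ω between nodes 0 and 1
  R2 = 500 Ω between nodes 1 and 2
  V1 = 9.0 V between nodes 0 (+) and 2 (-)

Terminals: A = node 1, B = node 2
Nodal analysis, taking node 2 as the 0 V reference.
Source V1 fixes V_0 = 9 V.
KCL at each unknown node (sum of currents leaving = 0; resistances in Ω):
  Node 1: (V_1 - 9)/40 + (V_1 - 0)/500 = 0
Collecting terms: 0.027 × V_1 = 0.225  =>  V_1 = 8.333 V
I_R2 = (V_1 - V_2)/R2 = (8.333 - 0)/500 = 0.01667 A
P_R2 = I_R2² × R2 = (0.01667)² × 500 = 0.1389 W

Final answer: 0.1389 W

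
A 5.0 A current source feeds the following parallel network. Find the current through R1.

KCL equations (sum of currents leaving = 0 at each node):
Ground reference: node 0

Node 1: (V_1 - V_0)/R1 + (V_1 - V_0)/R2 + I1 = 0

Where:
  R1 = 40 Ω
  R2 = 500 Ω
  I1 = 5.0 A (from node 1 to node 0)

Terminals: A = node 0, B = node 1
All resistors sit directly between nodes 0 and 1, so they are in parallel and share one voltage V; the full source current 5 A splits among them.
1/R_par = 1/40 + 1/500 = 0.027 S  =>  R_par = 37.04 Ω
V = I × R_par = 5 × 37.04 = 185.2 V
I_R1 = V/R1 = 185.2/40 = 4.63 A

Final answer: 4.63 A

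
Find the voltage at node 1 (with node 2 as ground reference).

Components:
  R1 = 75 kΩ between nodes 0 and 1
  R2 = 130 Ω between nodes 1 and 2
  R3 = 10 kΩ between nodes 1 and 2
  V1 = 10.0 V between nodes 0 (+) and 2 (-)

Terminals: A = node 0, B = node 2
Nodal analysis, taking node 2 as the 0 V reference.
Source V1 fixes V_0 = 10 V.
KCL at each unknown node (sum of currents leaving = 0; resistances in Ω):
  Node 1: (V_1 - 10)/75000 + (V_1 - 0)/130 + (V_1 - 0)/10000 = 0
Collecting terms: 0.007806 × V_1 = 0.0001333  =>  V_1 = 0.01708 V
The requested potential is V_1 = 0.01708 V.

Final answer: V_1 = 0.01708 V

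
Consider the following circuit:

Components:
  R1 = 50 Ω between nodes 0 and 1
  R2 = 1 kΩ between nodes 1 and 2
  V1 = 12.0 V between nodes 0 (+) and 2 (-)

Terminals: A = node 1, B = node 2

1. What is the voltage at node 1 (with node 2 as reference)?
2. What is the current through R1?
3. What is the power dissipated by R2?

Nodal analysis, taking node 2 as the 0 V reference.
Source V1 fixes V_0 = 12 V.
KCL at each unknown node (sum of currents leaving = 0; resistances in Ω):
  Node 1: (V_1 - 12)/50 + (V_1 - 0)/1000 = 0
Collecting terms: 0.021 × V_1 = 0.24  =>  V_1 = 11.43 V
Part 1:
  Read off the nodal solution: V_1 = 11.43 V
Part 2:
  I_R1 = (V_0 - V_1)/R1 = (12 - 11.43)/50 = 0.01143 A
  Magnitude: I_R1 = 0.01143 A
Part 3:
  I_R2 = (V_1 - V_2)/R2 = (11.43 - 0)/1000 = 0.01143 A
  P_R2 = I_R2² × R2 = (0.01143)² × 1000 = 0.1306 W

Final answers:
1. V_1 = 11.43 V
2. I_R1 = 0.01143 A
3. P_R2 = 0.1306 W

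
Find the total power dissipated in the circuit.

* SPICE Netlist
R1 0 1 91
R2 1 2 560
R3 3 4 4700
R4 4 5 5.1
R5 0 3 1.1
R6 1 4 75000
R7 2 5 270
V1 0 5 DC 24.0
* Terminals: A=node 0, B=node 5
Nodal analysis, taking node 5 as the 0 V reference.
Source V1 fixes V_0 = 24 V.
KCL at each unknown node (sum of currents leaving = 0; resistances in Ω):
  Node 1: (V_1 - 24)/91 + (V_1 - V_2)/560 + (V_1 - V_4)/75000 = 0
  Node 2: (V_2 - V_1)/560 + (V_2 - 0)/270 = 0
  Node 3: (V_3 - V_4)/4700 + (V_3 - 24)/1.1 = 0
  Node 4: (V_4 - V_3)/4700 + (V_4 - 0)/5.1 + (V_4 - V_1)/75000 = 0
Collecting terms (coefficients in siemens):
  0.01279·V_1 - 0.001786·V_2 - 0.00001333·V_4 = 0.2637
  0.005489·V_2 - 0.001786·V_1 = 0
  0.9093·V_3 - 0.0002128·V_4 = 21.82
  0.1963·V_4 - 0.00001333·V_1 - 0.0002128·V_3 = 0
Solving these 4 simultaneous equations (Gaussian elimination) gives:
  V_1 = 21.61 V, V_2 = 7.028 V, V_3 = 23.99 V, V_4 = 0.02747 V
Power in each resistor, P = (ΔV)²/R:
  P_R1 = (24 - 21.61)²/91 = 0.06303 W
  P_R2 = (21.61 - 7.028)²/560 = 0.3794 W
  P_R3 = (23.99 - 0.02747)²/4700 = 0.1222 W
  P_R4 = (0.02747 - 0)²/5.1 = 0.000148 W
  P_R5 = (24 - 23.99)²/1.1 = 0.0000286 W
  P_R6 = (21.61 - 0.02747)²/75000 = 0.006208 W
  P_R7 = (7.028 - 0)²/270 = 0.1829 W
P_total = P_R1 + P_R2 + P_R3 + P_R4 + P_R5 + P_R6 + P_R7 = 0.754 W

Final answer: 0.754 W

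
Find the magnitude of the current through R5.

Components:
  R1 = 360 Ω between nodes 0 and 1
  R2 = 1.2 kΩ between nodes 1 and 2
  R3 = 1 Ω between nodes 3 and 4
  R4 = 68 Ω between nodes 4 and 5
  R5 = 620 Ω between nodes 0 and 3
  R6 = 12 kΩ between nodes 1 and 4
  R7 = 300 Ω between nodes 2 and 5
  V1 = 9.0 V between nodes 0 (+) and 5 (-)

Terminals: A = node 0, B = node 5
Nodal analysis, taking node 5 as the 0 V reference.
Source V1 fixes V_0 = 9 V.
KCL at each unknown node (sum of currents leaving = 0; resistances in Ω):
  Node 1: (V_1 - 9)/360 + (V_1 - V_2)/1200 + (V_1 - V_4)/12000 = 0
  Node 2: (V_2 - V_1)/1200 + (V_2 - 0)/300 = 0
  Node 3: (V_3 - V_4)/1 + (V_3 - 9)/620 = 0
  Node 4: (V_4 - V_3)/1 + (V_4 - 0)/68 + (V_4 - V_1)/12000 = 0
Collecting terms (coefficients in siemens):
  0.003694·V_1 - 0.0008333·V_2 - 0.00008333·V_4 = 0.025
  0.004167·V_2 - 0.0008333·V_1 = 0
  1.002·V_3 - 1·V_4 = 0.01452
  1.015·V_4 - 0.00008333·V_1 - 1·V_3 = 0
Solving these 4 simultaneous equations (Gaussian elimination) gives:
  V_1 = 7.108 V, V_2 = 1.422 V, V_3 = 0.9329 V, V_4 = 0.9199 V
I_R5 = (V_0 - V_3)/R5 = (9 - 0.9329)/620 = 0.01301 A
|I_R5| = 0.01301 A

Final answer: |I_R5| = 0.01301 A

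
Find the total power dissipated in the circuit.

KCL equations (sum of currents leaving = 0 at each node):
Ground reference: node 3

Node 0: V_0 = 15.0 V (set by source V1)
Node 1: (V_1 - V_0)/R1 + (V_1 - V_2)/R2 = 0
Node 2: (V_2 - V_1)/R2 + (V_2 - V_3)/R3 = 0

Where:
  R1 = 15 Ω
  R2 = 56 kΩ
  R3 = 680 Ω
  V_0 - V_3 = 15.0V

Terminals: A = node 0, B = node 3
Nodal analysis, taking node 3 as the 0 V reference.
Source V1 fixes V_0 = 15 V.
KCL at each unknown node (sum of currents leaving = 0; resistances in Ω):
  Node 1: (V_1 - 15)/15 + (V_1 - V_2)/56000 = 0
  Node 2: (V_2 - V_1)/56000 + (V_2 - 0)/680 = 0
Collecting terms (coefficients in siemens):
  0.06668·V_1 - 0.00001786·V_2 = 1
  0.001488·V_2 - 0.00001786·V_1 = 0
Determinant D = (0.06668)(0.001488) - (-0.00001786)(-0.00001786) = 0.00009926
V_1 = [(1)(0.001488) - (-0.00001786)(0)]/D = 15 V
V_2 = [(0.06668)(0) - (1)(-0.00001786)]/D = 0.1799 V
Power in each resistor, P = (ΔV)²/R:
  P_R1 = (15 - 15)²/15 = 0.00000105 W
  P_R2 = (15 - 0.1799)²/56000 = 0.00392 W
  P_R3 = (0.1799 - 0)²/680 = 0.0000476 W
P_total = P_R1 + P_R2 + P_R3 = 0.003969 W

Final answer: 0.003969 W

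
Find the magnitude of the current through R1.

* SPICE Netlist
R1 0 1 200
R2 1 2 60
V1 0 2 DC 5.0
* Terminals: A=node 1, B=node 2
Nodal analysis, taking node 2 as the 0 V reference.
Source V1 fixes V_0 = 5 V.
KCL at each unknown node (sum of currents leaving = 0; resistances in Ω):
  Node 1: (V_1 - 5)/200 + (V_1 - 0)/60 = 0
Collecting terms: 0.02167 × V_1 = 0.025  =>  V_1 = 1.154 V
I_R1 = (V_0 - V_1)/R1 = (5 - 1.154)/200 = 0.01923 A
|I_R1| = 0.01923 A

Final answer: |I_R1| = 0.01923 A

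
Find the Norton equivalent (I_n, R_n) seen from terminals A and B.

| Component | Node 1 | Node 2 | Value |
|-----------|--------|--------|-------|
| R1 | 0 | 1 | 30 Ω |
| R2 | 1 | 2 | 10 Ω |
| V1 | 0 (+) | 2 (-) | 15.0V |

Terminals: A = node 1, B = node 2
Find the Thévenin equivalent first; then I_n = V_th/R_th and R_n = R_th.
Step 1 — V_th is the open-circuit voltage V_A - V_B (nothing connected across the terminals).
Nodal analysis, taking node 2 as the 0 V reference.
Source V1 fixes V_0 = 15 V.
KCL at each unknown node (sum of currents leaving = 0; resistances in Ω):
  Node 1: (V_1 - 15)/30 + (V_1 - 0)/10 = 0
Collecting terms: 0.1333 × V_1 = 0.5  =>  V_1 = 3.75 V
V_th = V_1 - V_2 = 3.75 - 0 = 3.75 V
Step 2 — R_th: zero the source — replace V1 by a short circuit (node 2 merges into node 0) — and find the resistance seen between A (node 1) and B (node 0).
Reduce the network between node 1 (A) and node 0 (B) by series/parallel combination:
  Rp1 = R1 ‖ R2 (parallel, both between nodes 0 and 1) = 1/(1/30 + 1/10) = 7.5 Ω
R_th = 7.5 Ω
I_n = V_th/R_th = 3.75/7.5 = 0.5 A, and R_n = R_th = 7.5 Ω

Final answer: I_n = 0.5 A, R_n = 7.5 Ω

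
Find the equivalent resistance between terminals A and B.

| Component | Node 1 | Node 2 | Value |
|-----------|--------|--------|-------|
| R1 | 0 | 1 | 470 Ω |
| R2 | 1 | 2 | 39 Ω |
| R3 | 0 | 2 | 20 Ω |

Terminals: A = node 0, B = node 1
Reduce the network between node 0 (A) and node 1 (B) by series/parallel combination:
  Rs1 = R3 + R2 (series, joined only at node 2) = 20 + 39 = 59 Ω
  Rp1 = R1 ‖ Rs1 (parallel, both between nodes 0 and 1) = 1/(1/470 + 1/59) = 52.42 Ω
R_eq = 52.42 Ω

Final answer: 52.42 Ω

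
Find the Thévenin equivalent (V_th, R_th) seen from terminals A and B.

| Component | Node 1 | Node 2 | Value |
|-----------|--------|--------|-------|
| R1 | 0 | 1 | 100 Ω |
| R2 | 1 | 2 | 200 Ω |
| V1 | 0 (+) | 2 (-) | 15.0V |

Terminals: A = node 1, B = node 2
Step 1 — V_th is the open-circuit voltage V_A - V_B (nothing connected across the terminals).
Nodal analysis, taking node 2 as the 0 V reference.
Source V1 fixes V_0 = 15 V.
KCL at each unknown node (sum of currents leaving = 0; resistances in Ω):
  Node 1: (V_1 - 15)/100 + (V_1 - 0)/200 = 0
Collecting terms: 0.015 × V_1 = 0.15  =>  V_1 = 10 V
V_th = V_1 - V_2 = 10 - 0 = 10 V
Step 2 — R_th: zero the source — replace V1 by a short circuit (node 2 merges into node 0) — and find the resistance seen between A (node 1) and B (node 0).
Reduce the network between node 1 (A) and node 0 (B) by series/parallel combination:
  Rp1 = R1 ‖ R2 (parallel, both between nodes 0 and 1) = 1/(1/100 + 1/200) = 66.67 Ω
R_th = 66.67 Ω

Final answer: V_th = 10 V, R_th = 66.67 Ω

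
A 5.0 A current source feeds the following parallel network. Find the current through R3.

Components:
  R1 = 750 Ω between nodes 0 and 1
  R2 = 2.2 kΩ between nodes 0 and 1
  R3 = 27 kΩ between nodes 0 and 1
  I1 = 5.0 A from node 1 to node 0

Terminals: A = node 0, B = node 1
All resistors sit directly between nodes 0 and 1, so they are in parallel and share one voltage V; the full source current 5 A splits among them.
1/R_par = 1/750 + 1/2200 + 1/27000 = 0.001825 S  =>  R_par = 548 Ω
V = I × R_par = 5 × 548 = 2740 V
I_R3 = V/R3 = 2740/27000 = 0.1015 A

Final answer: 0.1015 A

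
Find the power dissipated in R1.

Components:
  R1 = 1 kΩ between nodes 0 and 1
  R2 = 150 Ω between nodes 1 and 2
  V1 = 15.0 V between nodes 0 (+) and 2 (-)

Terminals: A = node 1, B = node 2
Nodal analysis, taking node 2 as the 0 V reference.
Source V1 fixes V_0 = 15 V.
KCL at each unknown node (sum of currents leaving = 0; resistances in Ω):
  Node 1: (V_1 - 15)/1000 + (V_1 - 0)/150 = 0
Collecting terms: 0.007667 × V_1 = 0.015  =>  V_1 = 1.957 V
I_R1 = (V_0 - V_1)/R1 = (15 - 1.957)/1000 = 0.01304 A
P_R1 = I_R1² × R1 = (0.01304)² × 1000 = 0.1701 W

Final answer: 0.1701 W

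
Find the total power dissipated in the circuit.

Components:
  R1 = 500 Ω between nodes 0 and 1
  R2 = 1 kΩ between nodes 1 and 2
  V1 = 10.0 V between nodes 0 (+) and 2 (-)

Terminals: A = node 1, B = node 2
Nodal analysis, taking node 2 as the 0 V reference.
Source V1 fixes V_0 = 10 V.
KCL at each unknown node (sum of currents leaving = 0; resistances in Ω):
  Node 1: (V_1 - 10)/500 + (V_1 - 0)/1000 = 0
Collecting terms: 0.003 × V_1 = 0.02  =>  V_1 = 6.667 V
Power in each resistor, P = (ΔV)²/R:
  P_R1 = (10 - 6.667)²/500 = 0.02222 W
  P_R2 = (6.667 - 0)²/1000 = 0.04444 W
P_total = P_R1 + P_R2 = 0.06667 W

Final answer: 0.06667 W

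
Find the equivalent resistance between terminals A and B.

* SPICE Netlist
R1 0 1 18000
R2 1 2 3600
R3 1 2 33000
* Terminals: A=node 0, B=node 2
Reduce the network between node 0 (A) and node 2 (B) by series/parallel combination:
  Rp1 = R2 ‖ R3 (parallel, both between nodes 1 and 2) = 1/(1/3600 + 1/33000) = 3246 Ω
  Rs1 = R1 + Rp1 (series, joined only at node 1) = 18000 + 3246 = 21250 Ω
R_eq = 21.25 kΩ

Final answer: 21.25 kΩ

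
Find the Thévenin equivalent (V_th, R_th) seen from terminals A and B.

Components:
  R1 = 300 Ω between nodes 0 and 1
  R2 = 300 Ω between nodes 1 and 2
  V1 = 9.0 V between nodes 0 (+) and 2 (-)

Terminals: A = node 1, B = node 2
Step 1 — V_th is the open-circuit voltage V_A - V_B (nothing connected across the terminals).
Nodal analysis, taking node 2 as the 0 V reference.
Source V1 fixes V_0 = 9 V.
KCL at each unknown node (sum of currents leaving = 0; resistances in Ω):
  Node 1: (V_1 - 9)/300 + (V_1 - 0)/300 = 0
Collecting terms: 0.006667 × V_1 = 0.03  =>  V_1 = 4.5 V
V_th = V_1 - V_2 = 4.5 - 0 = 4.5 V
Step 2 — R_th: zero the source — replace V1 by a short circuit (node 2 merges into node 0) — and find the resistance seen between A (node 1) and B (node 0).
Reduce the network between node 1 (A) and node 0 (B) by series/parallel combination:
  Rp1 = R1 ‖ R2 (parallel, both between nodes 0 and 1) = 1/(1/300 + 1/300) = 150 Ω
R_th = 150 Ω

Final answer: V_th = 4.5 V, R_th = 150 Ω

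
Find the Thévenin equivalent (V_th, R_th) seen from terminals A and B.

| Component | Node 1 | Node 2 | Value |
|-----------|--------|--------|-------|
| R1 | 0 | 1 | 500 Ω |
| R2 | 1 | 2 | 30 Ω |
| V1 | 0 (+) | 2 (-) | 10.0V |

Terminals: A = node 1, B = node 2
Step 1 — V_th is the open-circuit voltage V_A - V_B (nothing connected across the terminals).
Nodal analysis, taking node 2 as the 0 V reference.
Source V1 fixes V_0 = 10 V.
KCL at each unknown node (sum of currents leaving = 0; resistances in Ω):
  Node 1: (V_1 - 10)/500 + (V_1 - 0)/30 = 0
Collecting terms: 0.03533 × V_1 = 0.02  =>  V_1 = 0.566 V
V_th = V_1 - V_2 = 0.566 - 0 = 0.566 V
Step 2 — R_th: zero the source — replace V1 by a short circuit (node 2 merges into node 0) — and find the resistance seen between A (node 1) and B (node 0).
Reduce the network between node 1 (A) and node 0 (B) by series/parallel combination:
  Rp1 = R1 ‖ R2 (parallel, both between nodes 0 and 1) = 1/(1/500 + 1/30) = 28.3 Ω
R_th = 28.3 Ω

Final answer: V_th = 0.566 V, R_th = 28.3 Ω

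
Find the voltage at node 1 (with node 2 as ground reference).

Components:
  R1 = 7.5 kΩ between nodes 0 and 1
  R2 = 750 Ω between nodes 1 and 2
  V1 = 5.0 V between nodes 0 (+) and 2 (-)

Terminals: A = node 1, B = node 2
Nodal analysis, taking node 2 as the 0 V reference.
Source V1 fixes V_0 = 5 V.
KCL at each unknown node (sum of currents leaving = 0; resistances in Ω):
  Node 1: (V_1 - 5)/7500 + (V_1 - 0)/750 = 0
Collecting terms: 0.001467 × V_1 = 0.0006667  =>  V_1 = 0.4545 V
The requested potential is V_1 = 0.4545 V.

Final answer: V_1 = 0.4545 V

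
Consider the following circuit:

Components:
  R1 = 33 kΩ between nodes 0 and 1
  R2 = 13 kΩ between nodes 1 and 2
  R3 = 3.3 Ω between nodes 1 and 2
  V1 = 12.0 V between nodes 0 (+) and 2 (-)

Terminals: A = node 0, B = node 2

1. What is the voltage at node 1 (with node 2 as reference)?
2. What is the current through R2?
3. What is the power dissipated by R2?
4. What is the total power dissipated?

Nodal analysis, taking node 2 as the 0 V reference.
Source V1 fixes V_0 = 12 V.
KCL at each unknown node (sum of currents leaving = 0; resistances in Ω):
  Node 1: (V_1 - 12)/33000 + (V_1 - 0)/13000 + (V_1 - 0)/3.3 = 0
Collecting terms: 0.3031 × V_1 = 0.0003636  =>  V_1 = 0.0012 V
Part 1:
  Read off the nodal solution: V_1 = 0.0012 V
Part 2:
  I_R2 = (V_1 - V_2)/R2 = (0.0012 - 0)/13000 = 0.00000009228 A
  Magnitude: I_R2 = 0.00000009228 A
Part 3:
  I_R2 = (V_1 - V_2)/R2 = (0.0012 - 0)/13000 = 0.00000009228 A
  P_R2 = I_R2² × R2 = (0.00000009228)² × 13000 = 0.0000000001107 W
Part 4:
  Power in each resistor, P = (ΔV)²/R:
    P_R1 = (12 - 0.0012)²/33000 = 0.004363 W
    P_R2 = (0.0012 - 0)²/13000 = 0.0000000001107 W
    P_R3 = (0.0012 - 0)²/3.3 = 0.0000004361 W
  P_total = P_R1 + P_R2 + P_R3 = 0.004363 W

Final answers:
1. V_1 = 0.0012 V
2. I_R2 = 9.228e-08 A
3. P_R2 = 1.107e-10 W
4. P_total = 0.004363 W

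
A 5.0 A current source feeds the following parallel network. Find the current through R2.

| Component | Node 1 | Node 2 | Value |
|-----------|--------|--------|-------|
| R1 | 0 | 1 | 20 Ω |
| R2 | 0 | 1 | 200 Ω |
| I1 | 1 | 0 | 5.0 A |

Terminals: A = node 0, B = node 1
All resistors sit directly between nodes 0 and 1, so they are in parallel and share one voltage V; the full source current 5 A splits among them.
1/R_par = 1/20 + 1/200 = 0.055 S  =>  R_par = 18.18 Ω
V = I × R_par = 5 × 18.18 = 90.91 V
I_R2 = V/R2 = 90.91/200 = 0.4545 A

Final answer: 0.4545 A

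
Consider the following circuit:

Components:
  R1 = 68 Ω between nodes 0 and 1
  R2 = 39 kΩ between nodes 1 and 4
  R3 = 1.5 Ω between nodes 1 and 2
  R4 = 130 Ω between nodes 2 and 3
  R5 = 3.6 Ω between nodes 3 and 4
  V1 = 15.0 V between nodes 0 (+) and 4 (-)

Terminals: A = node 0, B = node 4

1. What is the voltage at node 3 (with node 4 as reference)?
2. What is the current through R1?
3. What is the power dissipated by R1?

Nodal analysis, taking node 4 as the 0 V reference.
Source V1 fixes V_0 = 15 V.
KCL at each unknown node (sum of currents leaving = 0; resistances in Ω):
  Node 1: (V_1 - 15)/68 + (V_1 - 0)/39000 + (V_1 - V_2)/1.5 = 0
  Node 2: (V_2 - V_1)/1.5 + (V_2 - V_3)/130 = 0
  Node 3: (V_3 - V_2)/130 + (V_3 - 0)/3.6 = 0
Collecting terms (coefficients in siemens):
  0.6814·V_1 - 0.6667·V_2 = 0.2206
  0.6744·V_2 - 0.6667·V_1 - 0.007692·V_3 = 0
  0.2855·V_3 - 0.007692·V_2 = 0
Solving these 3 simultaneous equations (Gaussian elimination) gives:
  V_1 = 9.966 V, V_2 = 9.856 V, V_3 = 0.2656 V
Part 1:
  Read off the nodal solution: V_3 = 0.2656 V
Part 2:
  I_R1 = (V_0 - V_1)/R1 = (15 - 9.966)/68 = 0.07403 A
  Magnitude: I_R1 = 0.07403 A
Part 3:
  I_R1 = (V_0 - V_1)/R1 = (15 - 9.966)/68 = 0.07403 A
  P_R1 = I_R1² × R1 = (0.07403)² × 68 = 0.3726 W

Final answers:
1. V_3 = 0.2656 V
2. I_R1 = 0.07403 A
3. P_R1 = 0.3726 W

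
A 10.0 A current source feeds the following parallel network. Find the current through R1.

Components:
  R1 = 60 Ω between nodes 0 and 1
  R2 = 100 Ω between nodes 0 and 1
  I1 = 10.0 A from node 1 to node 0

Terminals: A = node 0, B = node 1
All resistors sit directly between nodes 0 and 1, so they are in parallel and share one voltage V; the full source current 10 A splits among them.
1/R_par = 1/60 + 1/100 = 0.02667 S  =>  R_par = 37.5 Ω
V = I × R_par = 10 × 37.5 = 375 V
I_R1 = V/R1 = 375/60 = 6.25 A

Final answer: 6.25 A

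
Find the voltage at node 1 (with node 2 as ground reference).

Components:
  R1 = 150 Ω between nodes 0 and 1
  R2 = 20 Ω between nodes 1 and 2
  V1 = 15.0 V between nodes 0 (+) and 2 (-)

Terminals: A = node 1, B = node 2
Nodal analysis, taking node 2 as the 0 V reference.
Source V1 fixes V_0 = 15 V.
KCL at each unknown node (sum of currents leaving = 0; resistances in Ω):
  Node 1: (V_1 - 15)/150 + (V_1 - 0)/20 = 0
Collecting terms: 0.05667 × V_1 = 0.1  =>  V_1 = 1.765 V
The requested potential is V_1 = 1.765 V.

Final answer: V_1 = 1.765 V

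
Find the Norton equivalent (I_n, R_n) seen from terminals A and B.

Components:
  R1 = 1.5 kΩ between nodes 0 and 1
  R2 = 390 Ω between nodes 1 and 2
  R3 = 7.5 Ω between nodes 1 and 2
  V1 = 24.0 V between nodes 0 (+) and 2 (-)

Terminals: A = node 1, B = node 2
Find the Thévenin equivalent first; then I_n = V_th/R_th and R_n = R_th.
Step 1 — V_th is the open-circuit voltage V_A - V_B (nothing connected across the terminals).
Nodal analysis, taking node 2 as the 0 V reference.
Source V1 fixes V_0 = 24 V.
KCL at each unknown node (sum of currents leaving = 0; resistances in Ω):
  Node 1: (V_1 - 24)/1500 + (V_1 - 0)/390 + (V_1 - 0)/7.5 = 0
Collecting terms: 0.1366 × V_1 = 0.016  =>  V_1 = 0.1172 V
V_th = V_1 - V_2 = 0.1172 - 0 = 0.1172 V
Step 2 — R_th: zero the source — replace V1 by a short circuit (node 2 merges into node 0) — and find the resistance seen between A (node 1) and B (node 0).
Reduce the network between node 1 (A) and node 0 (B) by series/parallel combination:
  Rp1 = R1 ‖ R2 ‖ R3 (parallel, all between nodes 0 and 1) = 1/(1/1500 + 1/390 + 1/7.5) = 7.323 Ω
R_th = 7.323 Ω
I_n = V_th/R_th = 0.1172/7.323 = 0.016 A, and R_n = R_th = 7.323 Ω

Final answer: I_n = 0.016 A, R_n = 7.323 Ω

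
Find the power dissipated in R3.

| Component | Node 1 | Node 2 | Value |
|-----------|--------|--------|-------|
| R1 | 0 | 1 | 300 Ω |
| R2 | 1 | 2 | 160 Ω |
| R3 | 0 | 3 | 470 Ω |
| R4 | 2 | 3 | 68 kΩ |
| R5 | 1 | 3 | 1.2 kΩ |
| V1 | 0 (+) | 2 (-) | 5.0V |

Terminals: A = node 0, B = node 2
Nodal analysis, taking node 2 as the 0 V reference.
Source V1 fixes V_0 = 5 V.
KCL at each unknown node (sum of currents leaving = 0; resistances in Ω):
  Node 1: (V_1 - 5)/300 + (V_1 - 0)/160 + (V_1 - V_3)/1200 = 0
  Node 3: (V_3 - 5)/470 + (V_3 - 0)/68000 + (V_3 - V_1)/1200 = 0
Collecting terms (coefficients in siemens):
  0.01042·V_1 - 0.0008333·V_3 = 0.01667
  0.002976·V_3 - 0.0008333·V_1 = 0.01064
Determinant D = (0.01042)(0.002976) - (-0.0008333)(-0.0008333) = 0.0000303
V_1 = [(0.01667)(0.002976) - (-0.0008333)(0.01064)]/D = 1.929 V
V_3 = [(0.01042)(0.01064) - (0.01667)(-0.0008333)]/D = 4.115 V
I_R3 = (V_0 - V_3)/R3 = (5 - 4.115)/470 = 0.001882 A
P_R3 = I_R3² × R3 = (0.001882)² × 470 = 0.001665 W

Final answer: 0.001665 W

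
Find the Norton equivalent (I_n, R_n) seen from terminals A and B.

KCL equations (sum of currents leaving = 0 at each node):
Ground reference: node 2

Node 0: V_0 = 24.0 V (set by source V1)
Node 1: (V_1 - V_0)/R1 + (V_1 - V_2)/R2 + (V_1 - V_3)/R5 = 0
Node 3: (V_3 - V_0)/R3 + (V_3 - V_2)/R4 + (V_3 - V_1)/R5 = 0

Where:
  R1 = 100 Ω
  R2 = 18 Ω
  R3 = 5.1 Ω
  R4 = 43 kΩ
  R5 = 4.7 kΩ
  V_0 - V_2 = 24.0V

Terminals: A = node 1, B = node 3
Find the Thévenin equivalent first; then I_n = V_th/R_th and R_n = R_th.
Step 1 — V_th is the open-circuit voltage V_A - V_B (nothing connected across the terminals).
Nodal analysis, taking node 2 as the 0 V reference.
Source V1 fixes V_0 = 24 V.
KCL at each unknown node (sum of currents leaving = 0; resistances in Ω):
  Node 1: (V_1 - 24)/100 + (V_1 - 0)/18 + (V_1 - V_3)/4700 = 0
  Node 3: (V_3 - 24)/5.1 + (V_3 - 0)/43000 + (V_3 - V_1)/4700 = 0
Collecting terms (coefficients in siemens):
  0.06577·V_1 - 0.0002128·V_3 = 0.24
  0.1963·V_3 - 0.0002128·V_1 = 4.706
Determinant D = (0.06577)(0.1963) - (-0.0002128)(-0.0002128) = 0.01291
V_1 = [(0.24)(0.1963) - (-0.0002128)(4.706)]/D = 3.727 V
V_3 = [(0.06577)(4.706) - (0.24)(-0.0002128)]/D = 23.98 V
V_th = V_1 - V_3 = 3.727 - 23.98 = -20.25 V
Step 2 — R_th: zero the source — replace V1 by a short circuit (node 2 merges into node 0) — and find the resistance seen between A (node 1) and B (node 3).
Reduce the network between node 1 (A) and node 3 (B) by series/parallel combination:
  Rp1 = R1 ‖ R2 (parallel, both between nodes 0 and 1) = 1/(1/100 + 1/18) = 15.25 Ω
  Rp2 = R3 ‖ R4 (parallel, both between nodes 0 and 3) = 1/(1/5.1 + 1/43000) = 5.099 Ω
  Rs1 = Rp1 + Rp2 (series, joined only at node 0) = 15.25 + 5.099 = 20.35 Ω
  Rp3 = R5 ‖ Rs1 (parallel, both between nodes 1 and 3) = 1/(1/4700 + 1/20.35) = 20.27 Ω
R_th = 20.27 Ω
I_n = V_th/R_th = -20.25/20.27 = -0.9991 A, and R_n = R_th = 20.27 Ω

Final answer: I_n = -0.9991 A, R_n = 20.27 Ω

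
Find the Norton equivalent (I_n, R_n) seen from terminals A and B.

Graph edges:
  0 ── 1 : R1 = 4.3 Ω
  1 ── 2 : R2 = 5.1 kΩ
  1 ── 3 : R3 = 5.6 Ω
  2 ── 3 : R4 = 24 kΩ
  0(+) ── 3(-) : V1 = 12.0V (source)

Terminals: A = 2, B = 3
Find the Thévenin equivalent first; then I_n = V_th/R_th and R_n = R_th.
Step 1 — V_th is the open-circuit voltage V_A - V_B (nothing connected across the terminals).
Nodal analysis, taking node 3 as the 0 V reference.
Source V1 fixes V_0 = 12 V.
KCL at each unknown node (sum of currents leaving = 0; resistances in Ω):
  Node 1: (V_1 - 12)/4.3 + (V_1 - V_2)/5100 + (V_1 - 0)/5.6 = 0
  Node 2: (V_2 - V_1)/5100 + (V_2 - 0)/24000 = 0
Collecting terms (coefficients in siemens):
  0.4113·V_1 - 0.0001961·V_2 = 2.791
  0.0002377·V_2 - 0.0001961·V_1 = 0
Determinant D = (0.4113)(0.0002377) - (-0.0001961)(-0.0001961) = 0.00009775
V_1 = [(2.791)(0.0002377) - (-0.0001961)(0)]/D = 6.787 V
V_2 = [(0.4113)(0) - (2.791)(-0.0001961)]/D = 5.598 V
V_th = V_2 - V_3 = 5.598 - 0 = 5.598 V
Step 2 — R_th: zero the source — replace V1 by a short circuit (node 3 merges into node 0) — and find the resistance seen between A (node 2) and B (node 0).
Reduce the network between node 2 (A) and node 0 (B) by series/parallel combination:
  Rp1 = R1 ‖ R3 (parallel, both between nodes 0 and 1) = 1/(1/4.3 + 1/5.6) = 2.432 Ω
  Rs1 = R2 + Rp1 (series, joined only at node 1) = 5100 + 2.432 = 5102 Ω
  Rp2 = R4 ‖ Rs1 (parallel, both between nodes 0 and 2) = 1/(1/24000 + 1/5102) = 4208 Ω
R_th = 4.208 kΩ
I_n = V_th/R_th = 5.598/4208 = 0.00133 A, and R_n = R_th = 4.208 kΩ

Final answer: I_n = 0.00133 A, R_n = 4.208 kΩ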